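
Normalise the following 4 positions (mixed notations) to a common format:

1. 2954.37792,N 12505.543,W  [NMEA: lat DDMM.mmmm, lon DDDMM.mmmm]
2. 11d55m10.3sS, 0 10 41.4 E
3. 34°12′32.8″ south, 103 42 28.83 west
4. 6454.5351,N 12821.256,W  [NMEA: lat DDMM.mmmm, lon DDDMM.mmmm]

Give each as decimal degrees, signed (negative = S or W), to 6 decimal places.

1. 29.906299, -125.092383
2. -11.919528, 0.178167
3. -34.209111, -103.708008
4. 64.908918, -128.354267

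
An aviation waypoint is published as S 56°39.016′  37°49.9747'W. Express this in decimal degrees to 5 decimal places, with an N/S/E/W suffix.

Latitude: 39.016′ = 0.650267°; total 56.650267
λ: 37 + 49.9747/60 = 37.832912

56.65027° S, 37.83291° W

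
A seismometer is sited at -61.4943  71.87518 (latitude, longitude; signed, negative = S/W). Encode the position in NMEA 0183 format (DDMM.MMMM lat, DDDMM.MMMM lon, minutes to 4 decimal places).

6129.6580,S / 07152.5108,E

Latitude is negative → S; |value| = 61.494300
Latitude: fractional part 0.494300 → 29.658000 minutes
Lon: fractional part 0.875180 → 52.510800 minutes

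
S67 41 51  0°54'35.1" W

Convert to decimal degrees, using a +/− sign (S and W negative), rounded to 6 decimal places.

Lat: 67° + 41/60 + 51/3600 = 67 + 0.683333 + 0.014167 = 67.6975000
hemisphere S, so the sign is −
Lon: 0° + 54/60 + 35.1/3600 = 0 + 0.900000 + 0.009750 = 0.9097500
W → negative

-67.697500, -0.909750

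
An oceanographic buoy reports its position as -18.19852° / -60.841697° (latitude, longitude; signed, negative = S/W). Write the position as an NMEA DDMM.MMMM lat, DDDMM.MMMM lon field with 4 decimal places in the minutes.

Latitude is negative → S; |value| = 18.198520
φ: fractional part 0.198520 → 11.911200 minutes
Longitude is negative → W; |value| = 60.841697
λ: minutes = (60.841697 − 60) × 60 = 50.501820

1811.9112,S / 06050.5018,W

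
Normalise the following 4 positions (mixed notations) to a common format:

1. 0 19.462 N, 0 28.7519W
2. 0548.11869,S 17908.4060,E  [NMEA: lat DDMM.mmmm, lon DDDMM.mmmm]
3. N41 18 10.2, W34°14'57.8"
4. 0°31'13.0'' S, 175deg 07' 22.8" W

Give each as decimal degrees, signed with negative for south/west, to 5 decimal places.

Point 1:
  Lat: 0 + 19.462/60 = 0.324367
  N → positive
  Longitude: 0 + 28.7519/60 = 0.479198
  W → negative
Point 2:
  Latitude: degrees = first 2 digits = 5, minutes = 48.11869; 5 + 48.11869/60 = 5.801978
  S → negative
  Lon: split at 3 digits → 179° and 8.406′; 179 + 8.406/60 = 179.140100
  E ⇒ keep positive
Point 3:
  φ: 41 + 18/60 + 10.2/3600 = 41.302833
  N → positive
  Lon: 14′ + 57.8″ = 14.96333′; 34 + 14.96333/60 = 34.249389
  W → negative
Point 4:
  φ: 0 + 31/60 + 13/3600 = 0.520278
  hemisphere S, so the sign is −
  λ: 7′ + 22.8″ = 7.38000′; 175 + 7.38000/60 = 175.123000
  hemisphere W, so the sign is −

1. 0.32437, -0.47920
2. -5.80198, 179.14010
3. 41.30283, -34.24939
4. -0.52028, -175.12300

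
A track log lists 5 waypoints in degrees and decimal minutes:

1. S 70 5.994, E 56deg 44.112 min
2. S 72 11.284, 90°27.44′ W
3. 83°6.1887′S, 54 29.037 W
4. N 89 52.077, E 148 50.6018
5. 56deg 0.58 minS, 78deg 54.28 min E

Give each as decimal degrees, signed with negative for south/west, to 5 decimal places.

1. -70.09990, 56.73520
2. -72.18807, -90.45733
3. -83.10315, -54.48395
4. 89.86795, 148.84336
5. -56.00967, 78.90467

Point 1:
  Lat: 70 + 5.994/60 = 70.099900
  hemisphere S, so the sign is −
  Lon: 56 + 44.112/60 = 56.735200
  E ⇒ keep positive
Point 2:
  Latitude: 72 + 11.284/60 = 72.188067
  hemisphere S, so the sign is −
  Longitude: 90 + 27.44/60 = 90.457333
  hemisphere W, so the sign is −
Point 3:
  Latitude: 83 + 6.1887/60 = 83.103145
  hemisphere S, so the sign is −
  Lon: 54 + 29.037/60 = 54.483950
  W ⇒ negate
Point 4:
  Lat: 52.077′ = 0.867950°; total 89.867950
  N → positive
  λ: 148 + 50.6018/60 = 148.843363
  E → positive
Point 5:
  Latitude: 0.58′ = 0.009667°; total 56.009667
  hemisphere S, so the sign is −
  Lon: 78 + 54.28/60 = 78.904667
  E → positive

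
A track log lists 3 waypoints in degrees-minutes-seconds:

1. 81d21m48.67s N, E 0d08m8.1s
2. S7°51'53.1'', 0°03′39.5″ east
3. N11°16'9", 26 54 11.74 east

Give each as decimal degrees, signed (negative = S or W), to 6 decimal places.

1. 81.363519, 0.135583
2. -7.864750, 0.060972
3. 11.269167, 26.903261

Point 1:
  φ: 21′ + 48.67″ = 21.81117′; 81 + 21.81117/60 = 81.3635194
  N ⇒ keep positive
  Longitude: 8′ + 8.1″ = 8.13500′; 0 + 8.13500/60 = 0.1355833
  E ⇒ keep positive
Point 2:
  Latitude: 7° + 51/60 + 53.1/3600 = 7 + 0.850000 + 0.014750 = 7.8647500
  hemisphere S, so the sign is −
  λ: 3′ + 39.5″ = 3.65833′; 0 + 3.65833/60 = 0.0609722
  E ⇒ keep positive
Point 3:
  Lat: 16′ + 9″ = 16.15000′; 11 + 16.15000/60 = 11.2691667
  N ⇒ keep positive
  Lon: 26 + 54/60 + 11.74/3600 = 26.9032611
  E → positive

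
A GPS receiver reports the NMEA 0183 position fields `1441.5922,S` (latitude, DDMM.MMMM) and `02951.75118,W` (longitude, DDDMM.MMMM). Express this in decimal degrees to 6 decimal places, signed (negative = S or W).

-14.693203, -29.862520

φ: degrees = first 2 digits = 14, minutes = 41.5922; 14 + 41.5922/60 = 14.6932033
S ⇒ negate
λ: split at 3 digits → 029° and 51.75118′; 29 + 51.75118/60 = 29.8625197
W → negative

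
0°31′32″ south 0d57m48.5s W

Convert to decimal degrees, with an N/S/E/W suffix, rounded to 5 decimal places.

Lat: 31′ + 32″ = 31.53333′; 0 + 31.53333/60 = 0.525556
Lon: 0° + 57/60 + 48.5/3600 = 0 + 0.950000 + 0.013472 = 0.963472

0.52556° S, 0.96347° W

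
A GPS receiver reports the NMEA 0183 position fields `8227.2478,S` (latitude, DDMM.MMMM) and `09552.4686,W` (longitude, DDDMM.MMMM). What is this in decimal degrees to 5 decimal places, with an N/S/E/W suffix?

82.45413° S, 95.87448° W

φ: degrees = first 2 digits = 82, minutes = 27.2478; 82 + 27.2478/60 = 82.454130
λ: degrees = first 3 digits = 95, minutes = 52.4686; 95 + 52.4686/60 = 95.874477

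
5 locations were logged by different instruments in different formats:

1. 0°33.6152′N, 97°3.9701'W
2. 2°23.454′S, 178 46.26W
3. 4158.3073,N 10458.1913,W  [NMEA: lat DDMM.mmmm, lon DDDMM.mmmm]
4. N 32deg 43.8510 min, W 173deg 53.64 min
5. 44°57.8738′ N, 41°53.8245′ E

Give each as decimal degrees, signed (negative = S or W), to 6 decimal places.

1. 0.560253, -97.066168
2. -2.390900, -178.771000
3. 41.971788, -104.969855
4. 32.730850, -173.894000
5. 44.964563, 41.897075

Point 1:
  Latitude: 33.6152′ = 0.560253°; total 0.5602533
  N ⇒ keep positive
  Lon: 97 + 3.9701/60 = 97.0661683
  W → negative
Point 2:
  Latitude: 2 + 23.454/60 = 2.3909000
  hemisphere S, so the sign is −
  Longitude: 46.26′ = 0.771000°; total 178.7710000
  W ⇒ negate
Point 3:
  Lat: degrees = first 2 digits = 41, minutes = 58.3073; 41 + 58.3073/60 = 41.9717883
  N → positive
  Longitude: split at 3 digits → 104° and 58.1913′; 104 + 58.1913/60 = 104.9698550
  hemisphere W, so the sign is −
Point 4:
  φ: 32 + 43.851/60 = 32.7308500
  N ⇒ keep positive
  Lon: 173 + 53.64/60 = 173.8940000
  W → negative
Point 5:
  Latitude: 44 + 57.8738/60 = 44.9645633
  N → positive
  λ: 41 + 53.8245/60 = 41.8970750
  E ⇒ keep positive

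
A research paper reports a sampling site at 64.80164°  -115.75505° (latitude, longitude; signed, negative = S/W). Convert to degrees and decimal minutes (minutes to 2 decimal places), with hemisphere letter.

Lat: 64° + 0.801640 × 60 = 64° 48.0984′
Longitude is negative → W; |value| = 115.755050
Longitude: fractional part 0.755050 → 45.3030 minutes

64° 48.10′ N, 115° 45.30′ W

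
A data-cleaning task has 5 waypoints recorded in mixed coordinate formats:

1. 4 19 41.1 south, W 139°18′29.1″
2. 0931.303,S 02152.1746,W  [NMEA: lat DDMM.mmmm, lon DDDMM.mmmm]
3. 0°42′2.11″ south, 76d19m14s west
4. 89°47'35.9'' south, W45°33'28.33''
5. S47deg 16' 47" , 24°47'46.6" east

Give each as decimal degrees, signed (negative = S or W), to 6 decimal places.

1. -4.328083, -139.308083
2. -9.521717, -21.869577
3. -0.700586, -76.320556
4. -89.793306, -45.557869
5. -47.279722, 24.796278

Point 1:
  Latitude: 4° + 19/60 + 41.1/3600 = 4 + 0.316667 + 0.011417 = 4.3280833
  S ⇒ negate
  λ: 139 + 18/60 + 29.1/3600 = 139.3080833
  W → negative
Point 2:
  Lat: degrees = first 2 digits = 9, minutes = 31.303; 9 + 31.303/60 = 9.5217167
  S ⇒ negate
  λ: degrees = first 3 digits = 21, minutes = 52.1746; 21 + 52.1746/60 = 21.8695767
  hemisphere W, so the sign is −
Point 3:
  φ: 0 + 42/60 + 2.11/3600 = 0.7005861
  S → negative
  Lon: 76 + 19/60 + 14/3600 = 76.3205556
  hemisphere W, so the sign is −
Point 4:
  Latitude: 89° + 47/60 + 35.9/3600 = 89 + 0.783333 + 0.009972 = 89.7933056
  hemisphere S, so the sign is −
  λ: 33′ + 28.33″ = 33.47217′; 45 + 33.47217/60 = 45.5578694
  hemisphere W, so the sign is −
Point 5:
  Lat: 47° + 16/60 + 47/3600 = 47 + 0.266667 + 0.013056 = 47.2797222
  S ⇒ negate
  Longitude: 47′ + 46.6″ = 47.77667′; 24 + 47.77667/60 = 24.7962778
  E → positive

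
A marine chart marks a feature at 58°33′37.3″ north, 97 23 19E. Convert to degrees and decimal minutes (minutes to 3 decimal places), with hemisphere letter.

Lat: seconds/60 = 0.62167; minutes = 33 + 0.62167 = 33.62167
Lon: seconds/60 = 0.31667; minutes = 23 + 0.31667 = 23.31667

58° 33.622′ N, 97° 23.317′ E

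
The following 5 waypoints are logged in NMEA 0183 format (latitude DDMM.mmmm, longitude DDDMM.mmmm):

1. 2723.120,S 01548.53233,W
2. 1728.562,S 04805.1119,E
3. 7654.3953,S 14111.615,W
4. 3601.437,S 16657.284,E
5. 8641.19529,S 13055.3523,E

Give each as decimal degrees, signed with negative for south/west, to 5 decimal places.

Point 1:
  Lat: split at 2 digits → 27° and 23.12′; 27 + 23.12/60 = 27.385333
  S → negative
  Longitude: degrees = first 3 digits = 15, minutes = 48.53233; 15 + 48.53233/60 = 15.808872
  W → negative
Point 2:
  Latitude: split at 2 digits → 17° and 28.562′; 17 + 28.562/60 = 17.476033
  S → negative
  Lon: degrees = first 3 digits = 48, minutes = 5.1119; 48 + 5.1119/60 = 48.085198
  E → positive
Point 3:
  φ: degrees = first 2 digits = 76, minutes = 54.3953; 76 + 54.3953/60 = 76.906588
  S → negative
  Longitude: split at 3 digits → 141° and 11.615′; 141 + 11.615/60 = 141.193583
  W ⇒ negate
Point 4:
  Latitude: degrees = first 2 digits = 36, minutes = 1.437; 36 + 1.437/60 = 36.023950
  S → negative
  Lon: split at 3 digits → 166° and 57.284′; 166 + 57.284/60 = 166.954733
  E ⇒ keep positive
Point 5:
  Latitude: degrees = first 2 digits = 86, minutes = 41.19529; 86 + 41.19529/60 = 86.686588
  S → negative
  λ: split at 3 digits → 130° and 55.3523′; 130 + 55.3523/60 = 130.922538
  E → positive

1. -27.38533, -15.80887
2. -17.47603, 48.08520
3. -76.90659, -141.19358
4. -36.02395, 166.95473
5. -86.68659, 130.92254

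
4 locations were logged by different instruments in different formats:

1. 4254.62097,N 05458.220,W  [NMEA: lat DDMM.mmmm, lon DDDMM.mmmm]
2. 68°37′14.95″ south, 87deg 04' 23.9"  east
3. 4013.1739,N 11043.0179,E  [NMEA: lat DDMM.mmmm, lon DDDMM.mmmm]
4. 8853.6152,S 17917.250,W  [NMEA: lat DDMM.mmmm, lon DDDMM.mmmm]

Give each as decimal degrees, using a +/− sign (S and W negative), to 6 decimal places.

Point 1:
  φ: split at 2 digits → 42° and 54.62097′; 42 + 54.62097/60 = 42.9103495
  N ⇒ keep positive
  λ: split at 3 digits → 054° and 58.22′; 54 + 58.22/60 = 54.9703333
  hemisphere W, so the sign is −
Point 2:
  Latitude: 37′ + 14.95″ = 37.24917′; 68 + 37.24917/60 = 68.6208194
  S → negative
  Longitude: 87 + 4/60 + 23.9/3600 = 87.0733056
  E ⇒ keep positive
Point 3:
  φ: degrees = first 2 digits = 40, minutes = 13.1739; 40 + 13.1739/60 = 40.2195650
  N ⇒ keep positive
  Longitude: degrees = first 3 digits = 110, minutes = 43.0179; 110 + 43.0179/60 = 110.7169650
  E ⇒ keep positive
Point 4:
  Lat: degrees = first 2 digits = 88, minutes = 53.6152; 88 + 53.6152/60 = 88.8935867
  S → negative
  λ: split at 3 digits → 179° and 17.25′; 179 + 17.25/60 = 179.2875000
  hemisphere W, so the sign is −

1. 42.910350, -54.970333
2. -68.620819, 87.073306
3. 40.219565, 110.716965
4. -88.893587, -179.287500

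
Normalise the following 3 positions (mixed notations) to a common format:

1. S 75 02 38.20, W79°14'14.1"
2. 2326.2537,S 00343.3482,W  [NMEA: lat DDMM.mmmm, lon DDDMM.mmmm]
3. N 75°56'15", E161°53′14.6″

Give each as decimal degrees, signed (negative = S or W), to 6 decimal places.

Point 1:
  φ: 2′ + 38.2″ = 2.63667′; 75 + 2.63667/60 = 75.0439444
  hemisphere S, so the sign is −
  λ: 79 + 14/60 + 14.1/3600 = 79.2372500
  hemisphere W, so the sign is −
Point 2:
  φ: split at 2 digits → 23° and 26.2537′; 23 + 26.2537/60 = 23.4375617
  hemisphere S, so the sign is −
  Longitude: degrees = first 3 digits = 3, minutes = 43.3482; 3 + 43.3482/60 = 3.7224700
  W → negative
Point 3:
  φ: 75° + 56/60 + 15/3600 = 75 + 0.933333 + 0.004167 = 75.9375000
  N → positive
  λ: 161 + 53/60 + 14.6/3600 = 161.8873889
  E → positive

1. -75.043944, -79.237250
2. -23.437562, -3.722470
3. 75.937500, 161.887389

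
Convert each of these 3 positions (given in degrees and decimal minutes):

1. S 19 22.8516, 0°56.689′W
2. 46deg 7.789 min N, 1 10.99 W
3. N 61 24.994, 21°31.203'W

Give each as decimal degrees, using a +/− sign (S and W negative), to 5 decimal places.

1. -19.38086, -0.94482
2. 46.12982, -1.18317
3. 61.41657, -21.52005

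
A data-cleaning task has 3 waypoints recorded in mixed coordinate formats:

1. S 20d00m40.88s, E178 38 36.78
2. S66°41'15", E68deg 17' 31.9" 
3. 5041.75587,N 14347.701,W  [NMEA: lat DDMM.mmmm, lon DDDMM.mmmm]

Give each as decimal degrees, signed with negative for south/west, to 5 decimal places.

1. -20.01136, 178.64355
2. -66.68750, 68.29219
3. 50.69593, -143.79502

Point 1:
  Lat: 20° + 0/60 + 40.88/3600 = 20 + 0.000000 + 0.011356 = 20.011356
  S ⇒ negate
  Lon: 178° + 38/60 + 36.78/3600 = 178 + 0.633333 + 0.010217 = 178.643550
  E ⇒ keep positive
Point 2:
  Lat: 41′ + 15″ = 41.25000′; 66 + 41.25000/60 = 66.687500
  hemisphere S, so the sign is −
  Longitude: 68 + 17/60 + 31.9/3600 = 68.292194
  E → positive
Point 3:
  Lat: degrees = first 2 digits = 50, minutes = 41.75587; 50 + 41.75587/60 = 50.695931
  N → positive
  λ: degrees = first 3 digits = 143, minutes = 47.701; 143 + 47.701/60 = 143.795017
  W → negative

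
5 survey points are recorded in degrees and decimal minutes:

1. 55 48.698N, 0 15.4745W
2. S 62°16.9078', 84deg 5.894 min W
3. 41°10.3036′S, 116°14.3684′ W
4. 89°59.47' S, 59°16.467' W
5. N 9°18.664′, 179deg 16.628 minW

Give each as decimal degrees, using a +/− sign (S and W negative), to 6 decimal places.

1. 55.811633, -0.257908
2. -62.281797, -84.098233
3. -41.171727, -116.239473
4. -89.991167, -59.274450
5. 9.311067, -179.277133

Point 1:
  Latitude: 55 + 48.698/60 = 55.8116333
  N ⇒ keep positive
  λ: 0 + 15.4745/60 = 0.2579083
  hemisphere W, so the sign is −
Point 2:
  Latitude: 16.9078′ = 0.281797°; total 62.2817967
  hemisphere S, so the sign is −
  Lon: 5.894′ = 0.098233°; total 84.0982333
  hemisphere W, so the sign is −
Point 3:
  Lat: 41 + 10.3036/60 = 41.1717267
  hemisphere S, so the sign is −
  λ: 14.3684′ = 0.239473°; total 116.2394733
  W → negative
Point 4:
  Lat: 89 + 59.47/60 = 89.9911667
  hemisphere S, so the sign is −
  λ: 59 + 16.467/60 = 59.2744500
  W ⇒ negate
Point 5:
  φ: 9 + 18.664/60 = 9.3110667
  N ⇒ keep positive
  λ: 16.628′ = 0.277133°; total 179.2771333
  hemisphere W, so the sign is −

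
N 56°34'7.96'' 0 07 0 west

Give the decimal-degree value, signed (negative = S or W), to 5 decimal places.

56.56888, -0.11667

Latitude: 56° + 34/60 + 7.96/3600 = 56 + 0.566667 + 0.002211 = 56.568878
N → positive
Longitude: 0° + 7/60 + 0/3600 = 0 + 0.116667 + 0.000000 = 0.116667
hemisphere W, so the sign is −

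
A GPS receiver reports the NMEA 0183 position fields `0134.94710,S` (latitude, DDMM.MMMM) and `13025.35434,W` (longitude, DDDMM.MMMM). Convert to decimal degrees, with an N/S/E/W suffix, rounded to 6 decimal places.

1.582452° S, 130.422572° W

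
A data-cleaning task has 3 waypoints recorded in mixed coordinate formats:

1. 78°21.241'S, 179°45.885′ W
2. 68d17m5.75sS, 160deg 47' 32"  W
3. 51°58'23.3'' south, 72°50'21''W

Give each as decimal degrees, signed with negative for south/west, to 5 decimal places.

1. -78.35402, -179.76475
2. -68.28493, -160.79222
3. -51.97314, -72.83917

Point 1:
  Latitude: 78 + 21.241/60 = 78.354017
  S ⇒ negate
  Longitude: 45.885′ = 0.764750°; total 179.764750
  W → negative
Point 2:
  φ: 68 + 17/60 + 5.75/3600 = 68.284931
  S ⇒ negate
  Lon: 160° + 47/60 + 32/3600 = 160 + 0.783333 + 0.008889 = 160.792222
  W → negative
Point 3:
  φ: 58′ + 23.3″ = 58.38833′; 51 + 58.38833/60 = 51.973139
  hemisphere S, so the sign is −
  λ: 72 + 50/60 + 21/3600 = 72.839167
  W ⇒ negate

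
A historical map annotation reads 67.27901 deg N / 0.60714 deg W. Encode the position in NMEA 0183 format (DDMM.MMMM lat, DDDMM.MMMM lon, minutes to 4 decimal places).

6716.7406,N / 00036.4284,W

Lat: fractional part 0.279010 → 16.740600 minutes
Lon: minutes = (0.607140 − 0) × 60 = 36.428400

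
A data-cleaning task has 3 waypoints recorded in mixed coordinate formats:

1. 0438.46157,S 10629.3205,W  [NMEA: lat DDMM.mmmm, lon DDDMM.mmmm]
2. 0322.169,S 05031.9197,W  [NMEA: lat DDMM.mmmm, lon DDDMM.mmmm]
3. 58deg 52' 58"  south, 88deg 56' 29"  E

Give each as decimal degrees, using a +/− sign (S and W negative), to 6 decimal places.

1. -4.641026, -106.488675
2. -3.369483, -50.531995
3. -58.882778, 88.941389

Point 1:
  φ: degrees = first 2 digits = 4, minutes = 38.46157; 4 + 38.46157/60 = 4.6410262
  S ⇒ negate
  Longitude: split at 3 digits → 106° and 29.3205′; 106 + 29.3205/60 = 106.4886750
  hemisphere W, so the sign is −
Point 2:
  Latitude: split at 2 digits → 03° and 22.169′; 3 + 22.169/60 = 3.3694833
  S → negative
  λ: degrees = first 3 digits = 50, minutes = 31.9197; 50 + 31.9197/60 = 50.5319950
  W ⇒ negate
Point 3:
  Latitude: 58 + 52/60 + 58/3600 = 58.8827778
  S ⇒ negate
  Longitude: 56′ + 29″ = 56.48333′; 88 + 56.48333/60 = 88.9413889
  E ⇒ keep positive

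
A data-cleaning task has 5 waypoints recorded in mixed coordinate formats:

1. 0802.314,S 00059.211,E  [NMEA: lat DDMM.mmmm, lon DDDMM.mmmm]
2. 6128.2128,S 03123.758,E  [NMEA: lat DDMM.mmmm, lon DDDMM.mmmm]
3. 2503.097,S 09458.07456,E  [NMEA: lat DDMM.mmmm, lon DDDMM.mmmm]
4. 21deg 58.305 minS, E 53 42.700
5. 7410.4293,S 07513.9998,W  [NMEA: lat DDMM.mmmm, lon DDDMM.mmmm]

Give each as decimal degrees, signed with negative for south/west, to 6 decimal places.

Point 1:
  φ: split at 2 digits → 08° and 2.314′; 8 + 2.314/60 = 8.0385667
  hemisphere S, so the sign is −
  Lon: degrees = first 3 digits = 0, minutes = 59.211; 0 + 59.211/60 = 0.9868500
  E ⇒ keep positive
Point 2:
  φ: degrees = first 2 digits = 61, minutes = 28.2128; 61 + 28.2128/60 = 61.4702133
  S → negative
  Lon: degrees = first 3 digits = 31, minutes = 23.758; 31 + 23.758/60 = 31.3959667
  E → positive
Point 3:
  φ: degrees = first 2 digits = 25, minutes = 3.097; 25 + 3.097/60 = 25.0516167
  S ⇒ negate
  Lon: degrees = first 3 digits = 94, minutes = 58.07456; 94 + 58.07456/60 = 94.9679093
  E ⇒ keep positive
Point 4:
  Latitude: 58.305′ = 0.971750°; total 21.9717500
  S ⇒ negate
  λ: 53 + 42.7/60 = 53.7116667
  E → positive
Point 5:
  Lat: split at 2 digits → 74° and 10.4293′; 74 + 10.4293/60 = 74.1738217
  S ⇒ negate
  Lon: split at 3 digits → 075° and 13.9998′; 75 + 13.9998/60 = 75.2333300
  W → negative

1. -8.038567, 0.986850
2. -61.470213, 31.395967
3. -25.051617, 94.967909
4. -21.971750, 53.711667
5. -74.173822, -75.233330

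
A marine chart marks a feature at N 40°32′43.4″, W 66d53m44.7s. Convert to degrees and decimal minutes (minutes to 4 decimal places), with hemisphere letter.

40° 32.7233′ N, 66° 53.7450′ W

φ: seconds/60 = 0.72333; minutes = 32 + 0.72333 = 32.723333
Longitude: seconds/60 = 0.74500; minutes = 53 + 0.74500 = 53.745000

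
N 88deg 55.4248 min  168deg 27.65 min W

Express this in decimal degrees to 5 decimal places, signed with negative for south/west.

Lat: 55.4248′ = 0.923747°; total 88.923747
N → positive
Lon: 27.65′ = 0.460833°; total 168.460833
W → negative

88.92375, -168.46083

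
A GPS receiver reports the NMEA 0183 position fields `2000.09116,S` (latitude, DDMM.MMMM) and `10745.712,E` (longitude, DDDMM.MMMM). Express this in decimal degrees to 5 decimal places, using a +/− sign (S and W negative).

-20.00152, 107.76187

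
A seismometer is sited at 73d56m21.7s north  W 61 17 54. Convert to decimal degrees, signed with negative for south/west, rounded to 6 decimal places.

φ: 73 + 56/60 + 21.7/3600 = 73.9393611
N → positive
Lon: 61 + 17/60 + 54/3600 = 61.2983333
W → negative

73.939361, -61.298333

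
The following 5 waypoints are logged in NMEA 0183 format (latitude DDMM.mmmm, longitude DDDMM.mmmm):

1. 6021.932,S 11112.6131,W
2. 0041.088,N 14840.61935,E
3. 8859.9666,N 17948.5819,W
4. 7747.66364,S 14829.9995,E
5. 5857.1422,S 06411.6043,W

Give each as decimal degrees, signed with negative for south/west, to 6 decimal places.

Point 1:
  Latitude: split at 2 digits → 60° and 21.932′; 60 + 21.932/60 = 60.3655333
  S ⇒ negate
  λ: degrees = first 3 digits = 111, minutes = 12.6131; 111 + 12.6131/60 = 111.2102183
  hemisphere W, so the sign is −
Point 2:
  Latitude: split at 2 digits → 00° and 41.088′; 0 + 41.088/60 = 0.6848000
  N ⇒ keep positive
  λ: degrees = first 3 digits = 148, minutes = 40.61935; 148 + 40.61935/60 = 148.6769892
  E ⇒ keep positive
Point 3:
  Latitude: degrees = first 2 digits = 88, minutes = 59.9666; 88 + 59.9666/60 = 88.9994433
  N → positive
  Longitude: degrees = first 3 digits = 179, minutes = 48.5819; 179 + 48.5819/60 = 179.8096983
  W ⇒ negate
Point 4:
  Latitude: degrees = first 2 digits = 77, minutes = 47.66364; 77 + 47.66364/60 = 77.7943940
  S ⇒ negate
  Longitude: degrees = first 3 digits = 148, minutes = 29.9995; 148 + 29.9995/60 = 148.4999917
  E ⇒ keep positive
Point 5:
  Lat: degrees = first 2 digits = 58, minutes = 57.1422; 58 + 57.1422/60 = 58.9523700
  S ⇒ negate
  Longitude: degrees = first 3 digits = 64, minutes = 11.6043; 64 + 11.6043/60 = 64.1934050
  W → negative

1. -60.365533, -111.210218
2. 0.684800, 148.676989
3. 88.999443, -179.809698
4. -77.794394, 148.499992
5. -58.952370, -64.193405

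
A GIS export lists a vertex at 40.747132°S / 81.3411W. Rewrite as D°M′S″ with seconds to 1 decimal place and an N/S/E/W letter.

40°44′49.7″ S, 81°20′28.0″ W

Lat: whole degrees 40; 44.82792′ → 44′ and 49.675″
λ: 0.341100° → 20.46600′; 0.46600 × 60 = 27.960″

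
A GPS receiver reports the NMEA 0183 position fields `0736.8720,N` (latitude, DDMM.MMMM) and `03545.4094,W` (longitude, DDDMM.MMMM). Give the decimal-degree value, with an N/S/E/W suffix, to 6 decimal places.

7.614533° N, 35.756823° W

Lat: degrees = first 2 digits = 7, minutes = 36.872; 7 + 36.872/60 = 7.6145333
Longitude: split at 3 digits → 035° and 45.4094′; 35 + 45.4094/60 = 35.7568233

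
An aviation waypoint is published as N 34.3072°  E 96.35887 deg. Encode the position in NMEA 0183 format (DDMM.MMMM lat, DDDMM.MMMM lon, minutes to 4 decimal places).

3418.4320,N / 09621.5322,E

Lat: fractional part 0.307200 → 18.432000 minutes
λ: 96° + 0.358870 × 60 = 96° 21.532200′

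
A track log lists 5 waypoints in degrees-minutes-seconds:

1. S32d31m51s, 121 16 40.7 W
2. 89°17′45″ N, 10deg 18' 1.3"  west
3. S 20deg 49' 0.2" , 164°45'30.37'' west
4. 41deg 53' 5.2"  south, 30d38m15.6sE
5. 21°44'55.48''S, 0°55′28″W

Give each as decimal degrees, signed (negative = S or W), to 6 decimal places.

1. -32.530833, -121.277972
2. 89.295833, -10.300361
3. -20.816722, -164.758436
4. -41.884778, 30.637667
5. -21.748744, -0.924444

Point 1:
  Latitude: 32 + 31/60 + 51/3600 = 32.5308333
  S ⇒ negate
  λ: 16′ + 40.7″ = 16.67833′; 121 + 16.67833/60 = 121.2779722
  hemisphere W, so the sign is −
Point 2:
  φ: 89 + 17/60 + 45/3600 = 89.2958333
  N → positive
  Lon: 10 + 18/60 + 1.3/3600 = 10.3003611
  W → negative
Point 3:
  Latitude: 49′ + 0.2″ = 49.00333′; 20 + 49.00333/60 = 20.8167222
  S ⇒ negate
  λ: 45′ + 30.37″ = 45.50617′; 164 + 45.50617/60 = 164.7584361
  hemisphere W, so the sign is −
Point 4:
  φ: 53′ + 5.2″ = 53.08667′; 41 + 53.08667/60 = 41.8847778
  S → negative
  Longitude: 38′ + 15.6″ = 38.26000′; 30 + 38.26000/60 = 30.6376667
  E → positive
Point 5:
  φ: 44′ + 55.48″ = 44.92467′; 21 + 44.92467/60 = 21.7487444
  hemisphere S, so the sign is −
  Longitude: 55′ + 28″ = 55.46667′; 0 + 55.46667/60 = 0.9244444
  W ⇒ negate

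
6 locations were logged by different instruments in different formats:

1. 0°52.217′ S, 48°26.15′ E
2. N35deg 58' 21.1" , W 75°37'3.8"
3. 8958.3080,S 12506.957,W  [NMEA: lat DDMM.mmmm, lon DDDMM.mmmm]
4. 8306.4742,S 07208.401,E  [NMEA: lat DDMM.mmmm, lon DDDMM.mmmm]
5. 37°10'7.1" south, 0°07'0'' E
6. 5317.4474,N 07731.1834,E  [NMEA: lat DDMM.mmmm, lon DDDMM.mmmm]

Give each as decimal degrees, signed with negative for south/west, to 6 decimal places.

1. -0.870283, 48.435833
2. 35.972528, -75.617722
3. -89.971800, -125.115950
4. -83.107903, 72.140017
5. -37.168639, 0.116667
6. 53.290790, 77.519723

Point 1:
  Lat: 52.217′ = 0.870283°; total 0.8702833
  S → negative
  Lon: 48 + 26.15/60 = 48.4358333
  E ⇒ keep positive
Point 2:
  φ: 58′ + 21.1″ = 58.35167′; 35 + 58.35167/60 = 35.9725278
  N → positive
  Lon: 75 + 37/60 + 3.8/3600 = 75.6177222
  W → negative
Point 3:
  Lat: degrees = first 2 digits = 89, minutes = 58.308; 89 + 58.308/60 = 89.9718000
  S → negative
  Lon: degrees = first 3 digits = 125, minutes = 6.957; 125 + 6.957/60 = 125.1159500
  hemisphere W, so the sign is −
Point 4:
  φ: degrees = first 2 digits = 83, minutes = 6.4742; 83 + 6.4742/60 = 83.1079033
  S → negative
  λ: degrees = first 3 digits = 72, minutes = 8.401; 72 + 8.401/60 = 72.1400167
  E → positive
Point 5:
  Lat: 37 + 10/60 + 7.1/3600 = 37.1686389
  hemisphere S, so the sign is −
  λ: 0 + 7/60 + 0/3600 = 0.1166667
  E ⇒ keep positive
Point 6:
  Lat: split at 2 digits → 53° and 17.4474′; 53 + 17.4474/60 = 53.2907900
  N ⇒ keep positive
  λ: split at 3 digits → 077° and 31.1834′; 77 + 31.1834/60 = 77.5197233
  E → positive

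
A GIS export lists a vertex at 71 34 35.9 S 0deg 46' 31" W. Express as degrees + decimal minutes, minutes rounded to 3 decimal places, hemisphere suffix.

Latitude: 34 + 35.9/60 = 34.59833′
Lon: 46 + 31/60 = 46.51667′

71° 34.598′ S, 0° 46.517′ W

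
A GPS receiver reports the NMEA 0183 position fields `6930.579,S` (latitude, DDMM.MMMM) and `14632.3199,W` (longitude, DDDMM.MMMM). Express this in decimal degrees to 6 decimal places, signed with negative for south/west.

φ: split at 2 digits → 69° and 30.579′; 69 + 30.579/60 = 69.5096500
S ⇒ negate
Lon: split at 3 digits → 146° and 32.3199′; 146 + 32.3199/60 = 146.5386650
hemisphere W, so the sign is −

-69.509650, -146.538665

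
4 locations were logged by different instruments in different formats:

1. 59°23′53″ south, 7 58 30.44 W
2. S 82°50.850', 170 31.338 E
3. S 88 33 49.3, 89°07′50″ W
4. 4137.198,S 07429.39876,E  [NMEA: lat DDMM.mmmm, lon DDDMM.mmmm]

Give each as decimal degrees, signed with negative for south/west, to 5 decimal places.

Point 1:
  Latitude: 23′ + 53″ = 23.88333′; 59 + 23.88333/60 = 59.398056
  hemisphere S, so the sign is −
  λ: 7 + 58/60 + 30.44/3600 = 7.975122
  W → negative
Point 2:
  φ: 82 + 50.85/60 = 82.847500
  hemisphere S, so the sign is −
  Longitude: 170 + 31.338/60 = 170.522300
  E → positive
Point 3:
  Lat: 88 + 33/60 + 49.3/3600 = 88.563694
  hemisphere S, so the sign is −
  Longitude: 89° + 7/60 + 50/3600 = 89 + 0.116667 + 0.013889 = 89.130556
  W ⇒ negate
Point 4:
  Lat: split at 2 digits → 41° and 37.198′; 41 + 37.198/60 = 41.619967
  hemisphere S, so the sign is −
  Longitude: degrees = first 3 digits = 74, minutes = 29.39876; 74 + 29.39876/60 = 74.489979
  E ⇒ keep positive

1. -59.39806, -7.97512
2. -82.84750, 170.52230
3. -88.56369, -89.13056
4. -41.61997, 74.48998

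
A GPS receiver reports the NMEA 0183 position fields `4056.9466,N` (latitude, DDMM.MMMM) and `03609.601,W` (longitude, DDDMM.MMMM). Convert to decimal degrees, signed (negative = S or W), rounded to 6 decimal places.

40.949110, -36.160017

Lat: degrees = first 2 digits = 40, minutes = 56.9466; 40 + 56.9466/60 = 40.9491100
N ⇒ keep positive
λ: degrees = first 3 digits = 36, minutes = 9.601; 36 + 9.601/60 = 36.1600167
W ⇒ negate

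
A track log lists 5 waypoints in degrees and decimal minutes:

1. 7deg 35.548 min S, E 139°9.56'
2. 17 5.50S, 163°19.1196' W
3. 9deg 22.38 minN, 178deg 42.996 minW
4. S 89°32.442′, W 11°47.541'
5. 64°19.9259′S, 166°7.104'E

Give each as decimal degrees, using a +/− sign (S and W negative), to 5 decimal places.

Point 1:
  Lat: 7 + 35.548/60 = 7.592467
  S ⇒ negate
  Longitude: 9.56′ = 0.159333°; total 139.159333
  E ⇒ keep positive
Point 2:
  Latitude: 5.5′ = 0.091667°; total 17.091667
  hemisphere S, so the sign is −
  Longitude: 19.1196′ = 0.318660°; total 163.318660
  W → negative
Point 3:
  Lat: 9 + 22.38/60 = 9.373000
  N → positive
  Longitude: 178 + 42.996/60 = 178.716600
  hemisphere W, so the sign is −
Point 4:
  Lat: 89 + 32.442/60 = 89.540700
  S → negative
  Longitude: 11 + 47.541/60 = 11.792350
  W → negative
Point 5:
  φ: 64 + 19.9259/60 = 64.332098
  hemisphere S, so the sign is −
  Longitude: 166 + 7.104/60 = 166.118400
  E ⇒ keep positive

1. -7.59247, 139.15933
2. -17.09167, -163.31866
3. 9.37300, -178.71660
4. -89.54070, -11.79235
5. -64.33210, 166.11840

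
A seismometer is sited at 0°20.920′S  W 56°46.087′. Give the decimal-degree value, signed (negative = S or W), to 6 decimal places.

Latitude: 20.92′ = 0.348667°; total 0.3486667
S ⇒ negate
Lon: 46.087′ = 0.768117°; total 56.7681167
hemisphere W, so the sign is −

-0.348667, -56.768117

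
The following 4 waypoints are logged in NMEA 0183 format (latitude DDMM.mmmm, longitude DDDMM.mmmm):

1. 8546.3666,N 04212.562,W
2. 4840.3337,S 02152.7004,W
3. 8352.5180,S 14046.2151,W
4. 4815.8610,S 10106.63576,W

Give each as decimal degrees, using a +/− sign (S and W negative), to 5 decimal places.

Point 1:
  Lat: split at 2 digits → 85° and 46.3666′; 85 + 46.3666/60 = 85.772777
  N ⇒ keep positive
  Lon: split at 3 digits → 042° and 12.562′; 42 + 12.562/60 = 42.209367
  W → negative
Point 2:
  Lat: split at 2 digits → 48° and 40.3337′; 48 + 40.3337/60 = 48.672228
  S ⇒ negate
  Lon: degrees = first 3 digits = 21, minutes = 52.7004; 21 + 52.7004/60 = 21.878340
  W ⇒ negate
Point 3:
  Latitude: degrees = first 2 digits = 83, minutes = 52.518; 83 + 52.518/60 = 83.875300
  S ⇒ negate
  Longitude: degrees = first 3 digits = 140, minutes = 46.2151; 140 + 46.2151/60 = 140.770252
  hemisphere W, so the sign is −
Point 4:
  φ: degrees = first 2 digits = 48, minutes = 15.861; 48 + 15.861/60 = 48.264350
  hemisphere S, so the sign is −
  Lon: split at 3 digits → 101° and 6.63576′; 101 + 6.63576/60 = 101.110596
  W ⇒ negate

1. 85.77278, -42.20937
2. -48.67223, -21.87834
3. -83.87530, -140.77025
4. -48.26435, -101.11060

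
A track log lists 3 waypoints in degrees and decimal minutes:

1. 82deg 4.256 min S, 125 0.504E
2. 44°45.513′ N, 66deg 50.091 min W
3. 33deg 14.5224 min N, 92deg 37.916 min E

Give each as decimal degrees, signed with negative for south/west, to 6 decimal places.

Point 1:
  φ: 4.256′ = 0.070933°; total 82.0709333
  hemisphere S, so the sign is −
  Lon: 0.504′ = 0.008400°; total 125.0084000
  E ⇒ keep positive
Point 2:
  φ: 44 + 45.513/60 = 44.7585500
  N → positive
  λ: 50.091′ = 0.834850°; total 66.8348500
  W ⇒ negate
Point 3:
  Latitude: 33 + 14.5224/60 = 33.2420400
  N → positive
  Lon: 92 + 37.916/60 = 92.6319333
  E ⇒ keep positive

1. -82.070933, 125.008400
2. 44.758550, -66.834850
3. 33.242040, 92.631933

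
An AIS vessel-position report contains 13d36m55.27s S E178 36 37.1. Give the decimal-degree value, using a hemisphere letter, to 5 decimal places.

Latitude: 36′ + 55.27″ = 36.92117′; 13 + 36.92117/60 = 13.615353
λ: 36′ + 37.1″ = 36.61833′; 178 + 36.61833/60 = 178.610306

13.61535° S, 178.61031° E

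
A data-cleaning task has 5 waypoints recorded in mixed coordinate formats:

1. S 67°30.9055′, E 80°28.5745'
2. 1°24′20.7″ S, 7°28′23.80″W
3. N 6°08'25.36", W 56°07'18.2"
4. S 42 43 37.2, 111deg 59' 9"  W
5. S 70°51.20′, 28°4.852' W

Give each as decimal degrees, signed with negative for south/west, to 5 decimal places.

1. -67.51509, 80.47624
2. -1.40575, -7.47328
3. 6.14038, -56.12172
4. -42.72700, -111.98583
5. -70.85333, -28.08087

Point 1:
  φ: 67 + 30.9055/60 = 67.515092
  hemisphere S, so the sign is −
  Longitude: 80 + 28.5745/60 = 80.476242
  E ⇒ keep positive
Point 2:
  Latitude: 1 + 24/60 + 20.7/3600 = 1.405750
  S → negative
  Lon: 28′ + 23.8″ = 28.39667′; 7 + 28.39667/60 = 7.473278
  W ⇒ negate
Point 3:
  Lat: 6 + 8/60 + 25.36/3600 = 6.140378
  N → positive
  Lon: 56° + 7/60 + 18.2/3600 = 56 + 0.116667 + 0.005056 = 56.121722
  W ⇒ negate
Point 4:
  Latitude: 43′ + 37.2″ = 43.62000′; 42 + 43.62000/60 = 42.727000
  S ⇒ negate
  Lon: 111° + 59/60 + 9/3600 = 111 + 0.983333 + 0.002500 = 111.985833
  W → negative
Point 5:
  φ: 51.2′ = 0.853333°; total 70.853333
  S ⇒ negate
  Lon: 4.852′ = 0.080867°; total 28.080867
  hemisphere W, so the sign is −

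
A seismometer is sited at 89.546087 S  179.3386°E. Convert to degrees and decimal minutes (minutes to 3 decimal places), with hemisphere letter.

Latitude: minutes = (89.546087 − 89) × 60 = 32.76522
Lon: minutes = (179.338600 − 179) × 60 = 20.31600

89° 32.765′ S, 179° 20.316′ E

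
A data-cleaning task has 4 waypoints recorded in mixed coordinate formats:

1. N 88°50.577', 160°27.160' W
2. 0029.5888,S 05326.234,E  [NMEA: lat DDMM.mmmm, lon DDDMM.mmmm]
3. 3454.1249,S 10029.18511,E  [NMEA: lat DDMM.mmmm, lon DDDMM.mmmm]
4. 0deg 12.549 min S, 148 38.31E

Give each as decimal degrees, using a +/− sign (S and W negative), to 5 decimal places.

1. 88.84295, -160.45267
2. -0.49315, 53.43723
3. -34.90208, 100.48642
4. -0.20915, 148.63850

Point 1:
  φ: 50.577′ = 0.842950°; total 88.842950
  N → positive
  λ: 27.16′ = 0.452667°; total 160.452667
  W ⇒ negate
Point 2:
  Latitude: split at 2 digits → 00° and 29.5888′; 0 + 29.5888/60 = 0.493147
  S ⇒ negate
  Lon: split at 3 digits → 053° and 26.234′; 53 + 26.234/60 = 53.437233
  E → positive
Point 3:
  φ: degrees = first 2 digits = 34, minutes = 54.1249; 34 + 54.1249/60 = 34.902082
  S ⇒ negate
  λ: degrees = first 3 digits = 100, minutes = 29.18511; 100 + 29.18511/60 = 100.486419
  E → positive
Point 4:
  Latitude: 12.549′ = 0.209150°; total 0.209150
  hemisphere S, so the sign is −
  λ: 148 + 38.31/60 = 148.638500
  E ⇒ keep positive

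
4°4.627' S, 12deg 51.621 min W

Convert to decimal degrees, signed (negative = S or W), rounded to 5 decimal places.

-4.07712, -12.86035

φ: 4 + 4.627/60 = 4.077117
S → negative
Lon: 51.621′ = 0.860350°; total 12.860350
W ⇒ negate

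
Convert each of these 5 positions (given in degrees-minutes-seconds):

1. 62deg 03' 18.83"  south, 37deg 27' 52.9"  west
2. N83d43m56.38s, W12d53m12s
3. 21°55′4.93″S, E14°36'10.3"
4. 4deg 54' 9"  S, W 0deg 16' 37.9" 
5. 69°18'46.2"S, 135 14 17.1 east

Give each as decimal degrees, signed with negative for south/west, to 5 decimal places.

Point 1:
  Latitude: 3′ + 18.83″ = 3.31383′; 62 + 3.31383/60 = 62.055231
  S → negative
  λ: 37 + 27/60 + 52.9/3600 = 37.464694
  W → negative
Point 2:
  Lat: 83° + 43/60 + 56.38/3600 = 83 + 0.716667 + 0.015661 = 83.732328
  N ⇒ keep positive
  Longitude: 53′ + 12″ = 53.20000′; 12 + 53.20000/60 = 12.886667
  W → negative
Point 3:
  φ: 21° + 55/60 + 4.93/3600 = 21 + 0.916667 + 0.001369 = 21.918036
  S → negative
  λ: 36′ + 10.3″ = 36.17167′; 14 + 36.17167/60 = 14.602861
  E → positive
Point 4:
  Latitude: 4° + 54/60 + 9/3600 = 4 + 0.900000 + 0.002500 = 4.902500
  S ⇒ negate
  Longitude: 16′ + 37.9″ = 16.63167′; 0 + 16.63167/60 = 0.277194
  hemisphere W, so the sign is −
Point 5:
  φ: 69 + 18/60 + 46.2/3600 = 69.312833
  S ⇒ negate
  Lon: 135° + 14/60 + 17.1/3600 = 135 + 0.233333 + 0.004750 = 135.238083
  E → positive

1. -62.05523, -37.46469
2. 83.73233, -12.88667
3. -21.91804, 14.60286
4. -4.90250, -0.27719
5. -69.31283, 135.23808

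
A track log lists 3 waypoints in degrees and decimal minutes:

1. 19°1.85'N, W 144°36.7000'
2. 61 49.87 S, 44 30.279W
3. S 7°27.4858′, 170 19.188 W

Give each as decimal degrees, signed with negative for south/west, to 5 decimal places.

1. 19.03083, -144.61167
2. -61.83117, -44.50465
3. -7.45810, -170.31980

Point 1:
  Latitude: 1.85′ = 0.030833°; total 19.030833
  N → positive
  λ: 144 + 36.7/60 = 144.611667
  hemisphere W, so the sign is −
Point 2:
  Latitude: 49.87′ = 0.831167°; total 61.831167
  S ⇒ negate
  Lon: 44 + 30.279/60 = 44.504650
  hemisphere W, so the sign is −
Point 3:
  Latitude: 27.4858′ = 0.458097°; total 7.458097
  S → negative
  Longitude: 19.188′ = 0.319800°; total 170.319800
  W ⇒ negate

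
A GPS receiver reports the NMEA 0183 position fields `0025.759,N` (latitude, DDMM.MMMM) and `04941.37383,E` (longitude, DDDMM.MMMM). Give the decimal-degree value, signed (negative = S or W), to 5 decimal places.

φ: split at 2 digits → 00° and 25.759′; 0 + 25.759/60 = 0.429317
N → positive
Lon: split at 3 digits → 049° and 41.37383′; 49 + 41.37383/60 = 49.689564
E → positive

0.42932, 49.68956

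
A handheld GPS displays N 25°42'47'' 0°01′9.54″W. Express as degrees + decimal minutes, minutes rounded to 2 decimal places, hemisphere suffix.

φ: seconds/60 = 0.78333; minutes = 42 + 0.78333 = 42.7833
λ: 1 + 9.54/60 = 1.1590′

25° 42.78′ N, 0° 1.16′ W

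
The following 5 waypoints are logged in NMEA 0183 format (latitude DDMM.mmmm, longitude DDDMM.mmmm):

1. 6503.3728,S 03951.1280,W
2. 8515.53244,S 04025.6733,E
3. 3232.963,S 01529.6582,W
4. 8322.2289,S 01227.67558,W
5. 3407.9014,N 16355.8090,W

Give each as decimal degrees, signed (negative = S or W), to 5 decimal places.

Point 1:
  Latitude: split at 2 digits → 65° and 3.3728′; 65 + 3.3728/60 = 65.056213
  S → negative
  Lon: split at 3 digits → 039° and 51.128′; 39 + 51.128/60 = 39.852133
  hemisphere W, so the sign is −
Point 2:
  Latitude: degrees = first 2 digits = 85, minutes = 15.53244; 85 + 15.53244/60 = 85.258874
  hemisphere S, so the sign is −
  Lon: degrees = first 3 digits = 40, minutes = 25.6733; 40 + 25.6733/60 = 40.427888
  E ⇒ keep positive
Point 3:
  Lat: degrees = first 2 digits = 32, minutes = 32.963; 32 + 32.963/60 = 32.549383
  S ⇒ negate
  Longitude: split at 3 digits → 015° and 29.6582′; 15 + 29.6582/60 = 15.494303
  W ⇒ negate
Point 4:
  φ: split at 2 digits → 83° and 22.2289′; 83 + 22.2289/60 = 83.370482
  S → negative
  λ: split at 3 digits → 012° and 27.67558′; 12 + 27.67558/60 = 12.461260
  W → negative
Point 5:
  φ: split at 2 digits → 34° and 7.9014′; 34 + 7.9014/60 = 34.131690
  N → positive
  Longitude: degrees = first 3 digits = 163, minutes = 55.809; 163 + 55.809/60 = 163.930150
  W ⇒ negate

1. -65.05621, -39.85213
2. -85.25887, 40.42789
3. -32.54938, -15.49430
4. -83.37048, -12.46126
5. 34.13169, -163.93015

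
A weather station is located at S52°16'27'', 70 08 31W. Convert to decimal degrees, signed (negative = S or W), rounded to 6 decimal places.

Lat: 16′ + 27″ = 16.45000′; 52 + 16.45000/60 = 52.2741667
S → negative
λ: 8′ + 31″ = 8.51667′; 70 + 8.51667/60 = 70.1419444
W ⇒ negate

-52.274167, -70.141944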